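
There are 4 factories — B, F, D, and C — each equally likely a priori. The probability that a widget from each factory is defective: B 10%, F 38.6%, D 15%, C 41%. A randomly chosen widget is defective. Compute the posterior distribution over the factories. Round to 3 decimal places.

B 0.096, F 0.369, D 0.143, C 0.392

With a uniform prior (1/4 each), posterior ∝ likelihood:
  B: 0.1
  F: 0.386
  D: 0.15
  C: 0.41
Normalizing constant = 1.046.
P(B | defective) = 0.1/1.046 ≈ 0.096
P(F | defective) = 0.386/1.046 ≈ 0.369
P(D | defective) = 0.15/1.046 ≈ 0.143
P(C | defective) = 0.41/1.046 ≈ 0.392
(Check: 0.096+0.369+0.143+0.392 = 1.000.)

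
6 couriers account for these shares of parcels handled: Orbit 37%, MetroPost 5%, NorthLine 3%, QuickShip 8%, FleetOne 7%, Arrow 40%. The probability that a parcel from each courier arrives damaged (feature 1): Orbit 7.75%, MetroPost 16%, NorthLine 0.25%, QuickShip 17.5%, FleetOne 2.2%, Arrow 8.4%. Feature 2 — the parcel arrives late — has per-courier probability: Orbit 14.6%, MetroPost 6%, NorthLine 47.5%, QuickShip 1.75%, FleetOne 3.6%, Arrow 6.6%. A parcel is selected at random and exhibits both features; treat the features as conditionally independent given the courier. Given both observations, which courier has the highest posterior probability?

Orbit

Prior × likelihood for each hypothesis:
  Orbit: 0.37 × 0.0775 × 0.146 = 0.00418655
  MetroPost: 0.05 × 0.16 × 0.06 = 0.00048
  NorthLine: 0.03 × 0.0025 × 0.475 = 0.000035625
  QuickShip: 0.08 × 0.175 × 0.0175 = 0.000245
  FleetOne: 0.07 × 0.022 × 0.036 = 0.00005544
  Arrow: 0.4 × 0.084 × 0.066 = 0.0022176
Normalizing constant = 0.007220215.
Largest term belongs to Orbit, so Orbit is most probable.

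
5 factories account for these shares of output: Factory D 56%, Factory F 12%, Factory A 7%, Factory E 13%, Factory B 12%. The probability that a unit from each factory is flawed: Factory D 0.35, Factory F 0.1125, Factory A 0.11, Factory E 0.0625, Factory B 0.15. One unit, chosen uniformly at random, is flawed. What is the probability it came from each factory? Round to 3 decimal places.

Factory D 0.806, Factory F 0.055, Factory A 0.032, Factory E 0.033, Factory B 0.074

Unnormalized posteriors (prior × likelihood):
  Factory D: 0.56 × 0.35 = 0.196
  Factory F: 0.12 × 0.1125 = 0.0135
  Factory A: 0.07 × 0.11 = 0.0077
  Factory E: 0.13 × 0.0625 = 0.008125
  Factory B: 0.12 × 0.15 = 0.018
Normalizing constant = 0.243325.
P(Factory D | flawed) = 0.196/0.243325 ≈ 0.806
P(Factory F | flawed) = 0.0135/0.243325 ≈ 0.055
P(Factory A | flawed) = 0.0077/0.243325 ≈ 0.032
P(Factory E | flawed) = 0.008125/0.243325 ≈ 0.033
P(Factory B | flawed) = 0.018/0.243325 ≈ 0.074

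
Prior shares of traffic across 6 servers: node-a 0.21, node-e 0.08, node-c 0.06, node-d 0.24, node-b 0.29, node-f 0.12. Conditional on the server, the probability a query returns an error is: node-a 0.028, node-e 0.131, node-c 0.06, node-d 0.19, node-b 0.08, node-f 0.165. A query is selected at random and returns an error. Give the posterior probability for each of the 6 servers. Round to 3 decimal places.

node-a 0.054, node-e 0.097, node-c 0.033, node-d 0.420, node-b 0.214, node-f 0.182

Unnormalized posteriors (prior × likelihood):
  node-a: 0.21 × 0.028 = 0.00588
  node-e: 0.08 × 0.131 = 0.01048
  node-c: 0.06 × 0.06 = 0.0036
  node-d: 0.24 × 0.19 = 0.0456
  node-b: 0.29 × 0.08 = 0.0232
  node-f: 0.12 × 0.165 = 0.0198
Normalizing constant = 0.10856.
P(node-a | error) = 0.00588/0.10856 ≈ 0.054
P(node-e | error) = 0.01048/0.10856 ≈ 0.097
P(node-c | error) = 0.0036/0.10856 ≈ 0.033
P(node-d | error) = 0.0456/0.10856 ≈ 0.420
P(node-b | error) = 0.0232/0.10856 ≈ 0.214
P(node-f | error) = 0.0198/0.10856 ≈ 0.182
(Check: 0.054+0.097+0.033+0.420+0.214+0.182 = 1.000.)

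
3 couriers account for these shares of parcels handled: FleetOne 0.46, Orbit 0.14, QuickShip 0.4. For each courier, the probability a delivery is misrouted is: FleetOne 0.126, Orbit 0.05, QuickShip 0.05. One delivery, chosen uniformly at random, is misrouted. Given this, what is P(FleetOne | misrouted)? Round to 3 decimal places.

0.682

Prior × likelihood for each hypothesis:
  FleetOne: 0.46 × 0.126 = 0.05796
  Orbit: 0.14 × 0.05 = 0.007
  QuickShip: 0.4 × 0.05 = 0.02
Sum = 0.08496.
P(FleetOne | evidence) = 0.05796 / 0.08496 ≈ 0.682.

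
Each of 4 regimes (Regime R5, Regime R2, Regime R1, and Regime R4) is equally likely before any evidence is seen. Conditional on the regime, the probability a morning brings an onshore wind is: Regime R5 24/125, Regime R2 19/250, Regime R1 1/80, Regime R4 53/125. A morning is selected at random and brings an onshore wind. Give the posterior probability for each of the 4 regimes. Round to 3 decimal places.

Regime R5 0.273, Regime R2 0.108, Regime R1 0.018, Regime R4 0.602

With a uniform prior (1/4 each), posterior ∝ likelihood:
  Regime R5: 0.192
  Regime R2: 0.076
  Regime R1: 0.0125
  Regime R4: 0.424
Sum = 0.7045.
P(Regime R5 | onshore) = 0.192/0.7045 ≈ 0.273
P(Regime R2 | onshore) = 0.076/0.7045 ≈ 0.108
P(Regime R1 | onshore) = 0.0125/0.7045 ≈ 0.018
P(Regime R4 | onshore) = 0.424/0.7045 ≈ 0.602
(Check: 0.273+0.108+0.018+0.602 = 1.001.)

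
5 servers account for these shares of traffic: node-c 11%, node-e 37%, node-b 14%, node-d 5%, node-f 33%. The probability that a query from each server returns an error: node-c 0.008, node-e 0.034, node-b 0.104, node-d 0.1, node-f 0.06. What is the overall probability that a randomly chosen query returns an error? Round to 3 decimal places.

0.053

By Bayes' rule, posterior ∝ prior × likelihood:
  node-c: 0.11 × 0.008 = 0.00088
  node-e: 0.37 × 0.034 = 0.01258
  node-b: 0.14 × 0.104 = 0.01456
  node-d: 0.05 × 0.1 = 0.005
  node-f: 0.33 × 0.06 = 0.0198
P(error) = 0.00088 + 0.01258 + 0.01456 + 0.005 + 0.0198 = 0.05282 → 0.053.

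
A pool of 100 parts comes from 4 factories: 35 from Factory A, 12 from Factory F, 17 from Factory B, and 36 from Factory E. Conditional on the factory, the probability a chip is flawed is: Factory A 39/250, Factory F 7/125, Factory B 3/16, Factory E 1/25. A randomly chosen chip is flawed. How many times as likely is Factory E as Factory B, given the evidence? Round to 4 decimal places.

0.4518

By Bayes' rule, posterior ∝ prior × likelihood:
  Factory A: 0.35 × 0.156 = 0.0546
  Factory F: 0.12 × 0.056 = 0.00672
  Factory B: 0.17 × 0.1875 = 0.031875
  Factory E: 0.36 × 0.04 = 0.0144
Normalizing constant = 0.107595.
The ratio is 0.0144 / 0.031875 (the normalizer cancels) = 0.4518.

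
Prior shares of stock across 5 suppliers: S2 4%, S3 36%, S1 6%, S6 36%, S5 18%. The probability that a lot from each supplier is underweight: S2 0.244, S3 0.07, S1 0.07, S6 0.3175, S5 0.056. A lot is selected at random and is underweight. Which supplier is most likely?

By Bayes' rule, posterior ∝ prior × likelihood:
  S2: 0.04 × 0.244 = 0.00976
  S3: 0.36 × 0.07 = 0.0252
  S1: 0.06 × 0.07 = 0.0042
  S6: 0.36 × 0.3175 = 0.1143
  S5: 0.18 × 0.056 = 0.01008
Total = 0.16354.
Largest term belongs to S6, so S6 is most probable.

S6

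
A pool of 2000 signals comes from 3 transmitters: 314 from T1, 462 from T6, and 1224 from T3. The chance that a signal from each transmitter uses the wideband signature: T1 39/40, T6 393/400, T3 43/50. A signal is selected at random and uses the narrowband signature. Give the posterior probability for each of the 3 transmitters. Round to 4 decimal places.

T1 0.0419, T6 0.0432, T3 0.9149

Taking complements, P(narrowband | each) = T1 0.025, T6 0.0175, T3 0.14.
Prior × likelihood for each hypothesis:
  T1: 0.157 × 0.025 = 0.003925
  T6: 0.231 × 0.0175 = 0.0040425
  T3: 0.612 × 0.14 = 0.08568
Sum = 0.0936475.
P(T1 | narrowband) = 0.003925/0.0936475 ≈ 0.0419
P(T6 | narrowband) = 0.0040425/0.0936475 ≈ 0.0432
P(T3 | narrowband) = 0.08568/0.0936475 ≈ 0.9149
(Check: 0.0419+0.0432+0.9149 = 1.0000.)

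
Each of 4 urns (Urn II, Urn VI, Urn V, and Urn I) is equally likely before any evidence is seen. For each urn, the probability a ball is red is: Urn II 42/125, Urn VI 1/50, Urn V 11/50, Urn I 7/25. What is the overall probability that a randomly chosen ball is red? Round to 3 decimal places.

0.214

With a uniform prior (1/4 each), posterior ∝ likelihood:
  Urn II: 0.336
  Urn VI: 0.02
  Urn V: 0.22
  Urn I: 0.28
P(red) = (1/4) × (0.336 + 0.02 + 0.22 + 0.28) = 0.856/4 ≈ 0.214.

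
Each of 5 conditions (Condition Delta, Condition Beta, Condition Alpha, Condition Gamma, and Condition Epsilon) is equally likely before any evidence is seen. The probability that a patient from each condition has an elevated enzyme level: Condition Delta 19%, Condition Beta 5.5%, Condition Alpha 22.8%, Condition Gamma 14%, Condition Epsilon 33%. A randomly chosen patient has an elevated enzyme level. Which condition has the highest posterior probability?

Since the prior is uniform, the posterior is proportional to the likelihood:
  Condition Delta: 0.19
  Condition Beta: 0.055
  Condition Alpha: 0.228
  Condition Gamma: 0.14
  Condition Epsilon: 0.33
Sum = 0.943.
Largest term belongs to Condition Epsilon, so Condition Epsilon is most probable.

Condition Epsilon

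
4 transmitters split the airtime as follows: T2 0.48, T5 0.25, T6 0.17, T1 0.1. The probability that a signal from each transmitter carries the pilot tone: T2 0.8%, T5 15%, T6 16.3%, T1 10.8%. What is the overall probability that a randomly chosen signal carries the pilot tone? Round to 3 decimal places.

0.080

Prior × likelihood for each hypothesis:
  T2: 0.48 × 0.008 = 0.00384
  T5: 0.25 × 0.15 = 0.0375
  T6: 0.17 × 0.163 = 0.02771
  T1: 0.1 × 0.108 = 0.0108
P(pilot) = 0.00384 + 0.0375 + 0.02771 + 0.0108 = 0.07985 → 0.080.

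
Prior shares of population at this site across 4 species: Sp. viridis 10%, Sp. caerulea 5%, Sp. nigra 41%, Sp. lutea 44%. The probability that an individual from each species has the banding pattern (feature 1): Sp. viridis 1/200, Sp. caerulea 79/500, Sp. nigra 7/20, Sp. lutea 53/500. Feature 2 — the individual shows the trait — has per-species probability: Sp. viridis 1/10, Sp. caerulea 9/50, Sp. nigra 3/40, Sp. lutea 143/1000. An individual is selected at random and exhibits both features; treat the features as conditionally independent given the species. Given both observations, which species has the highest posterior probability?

Compute prior × likelihood for every hypothesis:
  Sp. viridis: 0.1 × 0.005 × 0.1 = 0.00005
  Sp. caerulea: 0.05 × 0.158 × 0.18 = 0.001422
  Sp. nigra: 0.41 × 0.35 × 0.075 = 0.0107625
  Sp. lutea: 0.44 × 0.106 × 0.143 = 0.00666952
Sum = 0.01890402.
Largest term belongs to Sp. nigra, so Sp. nigra is most probable.

Sp. nigra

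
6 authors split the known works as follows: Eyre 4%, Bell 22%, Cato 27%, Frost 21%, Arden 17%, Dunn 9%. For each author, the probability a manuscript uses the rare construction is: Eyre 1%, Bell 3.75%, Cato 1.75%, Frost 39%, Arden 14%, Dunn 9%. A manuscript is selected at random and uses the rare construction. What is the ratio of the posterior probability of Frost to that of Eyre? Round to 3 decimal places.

204.750

Prior × likelihood for each hypothesis:
  Eyre: 0.04 × 0.01 = 0.0004
  Bell: 0.22 × 0.0375 = 0.00825
  Cato: 0.27 × 0.0175 = 0.004725
  Frost: 0.21 × 0.39 = 0.0819
  Arden: 0.17 × 0.14 = 0.0238
  Dunn: 0.09 × 0.09 = 0.0081
Total = 0.127175.
The ratio is 0.0819 / 0.0004 (the normalizer cancels) = 204.750.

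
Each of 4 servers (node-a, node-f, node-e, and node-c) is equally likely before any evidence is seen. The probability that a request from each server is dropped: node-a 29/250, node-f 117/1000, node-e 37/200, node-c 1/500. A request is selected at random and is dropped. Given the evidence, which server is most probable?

Since the prior is uniform, the posterior is proportional to the likelihood:
  node-a: 0.116
  node-f: 0.117
  node-e: 0.185
  node-c: 0.002
Normalizing constant = 0.42.
Largest term belongs to node-e, so node-e is most probable.

node-e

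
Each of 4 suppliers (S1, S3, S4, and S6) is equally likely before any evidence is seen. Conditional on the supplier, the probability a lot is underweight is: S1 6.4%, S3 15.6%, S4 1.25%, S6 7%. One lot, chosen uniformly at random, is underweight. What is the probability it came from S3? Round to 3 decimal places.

0.516

With a uniform prior (1/4 each), posterior ∝ likelihood:
  S1: 0.064
  S3: 0.156
  S4: 0.0125
  S6: 0.07
Sum = 0.3025.
P(S3 | evidence) = 0.156 / 0.3025 ≈ 0.516.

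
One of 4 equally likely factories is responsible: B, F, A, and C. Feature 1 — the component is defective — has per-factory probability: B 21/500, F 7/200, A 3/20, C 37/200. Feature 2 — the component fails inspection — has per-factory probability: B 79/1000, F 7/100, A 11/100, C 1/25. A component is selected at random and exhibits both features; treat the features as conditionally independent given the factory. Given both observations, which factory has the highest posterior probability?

Since the prior is uniform, the posterior is proportional to the likelihood:
  B: 0.042 × 0.079 = 0.003318
  F: 0.035 × 0.07 = 0.00245
  A: 0.15 × 0.11 = 0.0165
  C: 0.185 × 0.04 = 0.0074
Sum = 0.029668.
Largest term belongs to A, so A is most probable.

A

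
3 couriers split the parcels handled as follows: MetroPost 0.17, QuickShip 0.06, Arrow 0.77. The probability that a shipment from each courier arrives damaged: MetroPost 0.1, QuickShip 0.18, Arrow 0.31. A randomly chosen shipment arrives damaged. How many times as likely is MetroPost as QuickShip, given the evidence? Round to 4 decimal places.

Prior × likelihood for each hypothesis:
  MetroPost: 0.17 × 0.1 = 0.017
  QuickShip: 0.06 × 0.18 = 0.0108
  Arrow: 0.77 × 0.31 = 0.2387
Normalizing constant = 0.2665.
The ratio is 0.017 / 0.0108 (the normalizer cancels) = 1.5741.

1.5741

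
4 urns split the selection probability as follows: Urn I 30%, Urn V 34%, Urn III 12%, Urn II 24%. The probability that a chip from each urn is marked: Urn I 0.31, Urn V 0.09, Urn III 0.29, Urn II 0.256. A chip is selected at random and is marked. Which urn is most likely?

Urn I

Compute prior × likelihood for every hypothesis:
  Urn I: 0.3 × 0.31 = 0.093
  Urn V: 0.34 × 0.09 = 0.0306
  Urn III: 0.12 × 0.29 = 0.0348
  Urn II: 0.24 × 0.256 = 0.06144
Sum = 0.21984.
Largest term belongs to Urn I, so Urn I is most probable.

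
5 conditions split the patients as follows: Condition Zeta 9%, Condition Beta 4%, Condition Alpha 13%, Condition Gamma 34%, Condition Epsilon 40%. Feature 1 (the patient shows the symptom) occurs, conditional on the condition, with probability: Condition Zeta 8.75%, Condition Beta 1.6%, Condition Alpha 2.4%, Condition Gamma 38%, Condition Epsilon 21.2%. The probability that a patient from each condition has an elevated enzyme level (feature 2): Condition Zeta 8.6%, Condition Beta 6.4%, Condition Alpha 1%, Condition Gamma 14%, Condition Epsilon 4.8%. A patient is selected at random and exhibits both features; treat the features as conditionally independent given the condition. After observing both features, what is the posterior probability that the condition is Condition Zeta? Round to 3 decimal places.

0.030

Prior × likelihood for each hypothesis:
  Condition Zeta: 0.09 × 0.0875 × 0.086 = 0.00067725
  Condition Beta: 0.04 × 0.016 × 0.064 = 0.00004096
  Condition Alpha: 0.13 × 0.024 × 0.01 = 0.0000312
  Condition Gamma: 0.34 × 0.38 × 0.14 = 0.018088
  Condition Epsilon: 0.4 × 0.212 × 0.048 = 0.0040704
Sum = 0.02290781.
P(Condition Zeta | evidence) = 0.00067725 / 0.02290781 ≈ 0.030.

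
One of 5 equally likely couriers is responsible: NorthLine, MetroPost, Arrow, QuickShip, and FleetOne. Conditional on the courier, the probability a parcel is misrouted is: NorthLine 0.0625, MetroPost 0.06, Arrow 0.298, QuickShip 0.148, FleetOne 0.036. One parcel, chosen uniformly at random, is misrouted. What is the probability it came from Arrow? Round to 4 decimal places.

With a uniform prior (1/5 each), posterior ∝ likelihood:
  NorthLine: 0.0625
  MetroPost: 0.06
  Arrow: 0.298
  QuickShip: 0.148
  FleetOne: 0.036
Total = 0.6045.
P(Arrow | evidence) = 0.298 / 0.6045 ≈ 0.4930.

0.4930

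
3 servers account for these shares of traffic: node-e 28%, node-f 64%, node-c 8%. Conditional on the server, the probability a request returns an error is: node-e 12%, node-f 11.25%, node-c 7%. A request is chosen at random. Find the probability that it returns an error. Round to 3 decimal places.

0.111

By Bayes' rule, posterior ∝ prior × likelihood:
  node-e: 0.28 × 0.12 = 0.0336
  node-f: 0.64 × 0.1125 = 0.072
  node-c: 0.08 × 0.07 = 0.0056
P(error) = 0.0336 + 0.072 + 0.0056 = 0.1112 → 0.111.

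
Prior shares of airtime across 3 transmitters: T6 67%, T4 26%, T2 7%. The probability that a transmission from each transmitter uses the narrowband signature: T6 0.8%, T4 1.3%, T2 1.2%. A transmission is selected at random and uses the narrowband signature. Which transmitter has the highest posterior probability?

T6

Prior × likelihood for each hypothesis:
  T6: 0.67 × 0.008 = 0.00536
  T4: 0.26 × 0.013 = 0.00338
  T2: 0.07 × 0.012 = 0.00084
Sum = 0.00958.
Largest term belongs to T6, so T6 is most probable.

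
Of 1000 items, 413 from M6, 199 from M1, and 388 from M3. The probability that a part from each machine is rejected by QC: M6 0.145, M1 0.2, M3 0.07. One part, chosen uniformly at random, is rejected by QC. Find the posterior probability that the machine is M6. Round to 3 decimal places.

0.472

Compute prior × likelihood for every hypothesis:
  M6: 0.413 × 0.145 = 0.059885
  M1: 0.199 × 0.2 = 0.0398
  M3: 0.388 × 0.07 = 0.02716
Sum = 0.126845.
P(M6 | evidence) = 0.059885 / 0.126845 ≈ 0.472.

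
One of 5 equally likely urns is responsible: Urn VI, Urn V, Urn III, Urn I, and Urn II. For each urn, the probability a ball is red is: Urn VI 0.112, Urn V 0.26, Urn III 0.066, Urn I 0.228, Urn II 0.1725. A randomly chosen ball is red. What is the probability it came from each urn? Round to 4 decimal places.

With a uniform prior (1/5 each), posterior ∝ likelihood:
  Urn VI: 0.112
  Urn V: 0.26
  Urn III: 0.066
  Urn I: 0.228
  Urn II: 0.1725
Normalizing constant = 0.8385.
P(Urn VI | red) = 0.112/0.8385 ≈ 0.1336
P(Urn V | red) = 0.26/0.8385 ≈ 0.3101
P(Urn III | red) = 0.066/0.8385 ≈ 0.0787
P(Urn I | red) = 0.228/0.8385 ≈ 0.2719
P(Urn II | red) = 0.1725/0.8385 ≈ 0.2057
(Check: 0.1336+0.3101+0.0787+0.2719+0.2057 = 1.0000.)

Urn VI 0.1336, Urn V 0.3101, Urn III 0.0787, Urn I 0.2719, Urn II 0.2057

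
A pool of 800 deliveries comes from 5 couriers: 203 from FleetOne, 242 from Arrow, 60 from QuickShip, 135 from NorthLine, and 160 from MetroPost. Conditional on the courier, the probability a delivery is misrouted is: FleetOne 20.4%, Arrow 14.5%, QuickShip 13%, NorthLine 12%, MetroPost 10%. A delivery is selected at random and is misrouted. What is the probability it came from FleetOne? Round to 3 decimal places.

0.355

Compute prior × likelihood for every hypothesis:
  FleetOne: 0.25375 × 0.204 = 0.051765
  Arrow: 0.3025 × 0.145 = 0.0438625
  QuickShip: 0.075 × 0.13 = 0.00975
  NorthLine: 0.16875 × 0.12 = 0.02025
  MetroPost: 0.2 × 0.1 = 0.02
Total = 0.1456275.
P(FleetOne | evidence) = 0.051765 / 0.1456275 ≈ 0.355.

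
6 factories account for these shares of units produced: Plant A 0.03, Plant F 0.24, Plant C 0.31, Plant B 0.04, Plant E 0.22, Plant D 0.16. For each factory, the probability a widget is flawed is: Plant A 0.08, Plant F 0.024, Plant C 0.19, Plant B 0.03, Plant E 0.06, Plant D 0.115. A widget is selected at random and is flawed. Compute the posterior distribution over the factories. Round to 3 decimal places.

Compute prior × likelihood for every hypothesis:
  Plant A: 0.03 × 0.08 = 0.0024
  Plant F: 0.24 × 0.024 = 0.00576
  Plant C: 0.31 × 0.19 = 0.0589
  Plant B: 0.04 × 0.03 = 0.0012
  Plant E: 0.22 × 0.06 = 0.0132
  Plant D: 0.16 × 0.115 = 0.0184
Sum = 0.09986.
P(Plant A | flawed) = 0.0024/0.09986 ≈ 0.024
P(Plant F | flawed) = 0.00576/0.09986 ≈ 0.058
P(Plant C | flawed) = 0.0589/0.09986 ≈ 0.590
P(Plant B | flawed) = 0.0012/0.09986 ≈ 0.012
P(Plant E | flawed) = 0.0132/0.09986 ≈ 0.132
P(Plant D | flawed) = 0.0184/0.09986 ≈ 0.184

Plant A 0.024, Plant F 0.058, Plant C 0.590, Plant B 0.012, Plant E 0.132, Plant D 0.184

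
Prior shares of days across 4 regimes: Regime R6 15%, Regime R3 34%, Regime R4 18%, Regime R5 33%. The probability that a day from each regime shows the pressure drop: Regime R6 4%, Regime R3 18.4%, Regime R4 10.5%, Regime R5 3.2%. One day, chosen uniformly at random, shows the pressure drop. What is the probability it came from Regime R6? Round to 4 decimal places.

Prior × likelihood for each hypothesis:
  Regime R6: 0.15 × 0.04 = 0.006
  Regime R3: 0.34 × 0.184 = 0.06256
  Regime R4: 0.18 × 0.105 = 0.0189
  Regime R5: 0.33 × 0.032 = 0.01056
Sum = 0.09802.
P(Regime R6 | evidence) = 0.006 / 0.09802 ≈ 0.0612.

0.0612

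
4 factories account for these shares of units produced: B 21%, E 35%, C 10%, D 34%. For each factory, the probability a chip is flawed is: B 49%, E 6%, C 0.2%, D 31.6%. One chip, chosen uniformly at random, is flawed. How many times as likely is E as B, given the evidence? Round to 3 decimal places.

0.204

Compute prior × likelihood for every hypothesis:
  B: 0.21 × 0.49 = 0.1029
  E: 0.35 × 0.06 = 0.021
  C: 0.1 × 0.002 = 0.0002
  D: 0.34 × 0.316 = 0.10744
Total = 0.23154.
The ratio is 0.021 / 0.1029 (the normalizer cancels) = 0.204.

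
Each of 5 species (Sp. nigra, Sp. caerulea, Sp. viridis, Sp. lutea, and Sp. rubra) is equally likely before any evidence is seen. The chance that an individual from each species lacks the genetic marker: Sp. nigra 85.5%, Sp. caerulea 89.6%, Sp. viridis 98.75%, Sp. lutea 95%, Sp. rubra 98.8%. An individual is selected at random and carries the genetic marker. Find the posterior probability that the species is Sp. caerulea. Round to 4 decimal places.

Taking complements, P(marker | each) = Sp. nigra 0.145, Sp. caerulea 0.104, Sp. viridis 0.0125, Sp. lutea 0.05, Sp. rubra 0.012.
With a uniform prior (1/5 each), posterior ∝ likelihood:
  Sp. nigra: 0.145
  Sp. caerulea: 0.104
  Sp. viridis: 0.0125
  Sp. lutea: 0.05
  Sp. rubra: 0.012
Sum = 0.3235.
P(Sp. caerulea | evidence) = 0.104 / 0.3235 ≈ 0.3215.

0.3215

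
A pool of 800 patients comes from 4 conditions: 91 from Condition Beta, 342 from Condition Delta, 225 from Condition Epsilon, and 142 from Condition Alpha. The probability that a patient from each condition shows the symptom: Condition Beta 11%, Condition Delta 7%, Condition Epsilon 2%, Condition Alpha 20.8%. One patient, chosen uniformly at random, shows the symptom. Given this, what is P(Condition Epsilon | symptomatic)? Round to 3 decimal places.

Compute prior × likelihood for every hypothesis:
  Condition Beta: 0.11375 × 0.11 = 0.0125125
  Condition Delta: 0.4275 × 0.07 = 0.029925
  Condition Epsilon: 0.28125 × 0.02 = 0.005625
  Condition Alpha: 0.1775 × 0.208 = 0.03692
Sum = 0.0849825.
P(Condition Epsilon | evidence) = 0.005625 / 0.0849825 ≈ 0.066.

0.066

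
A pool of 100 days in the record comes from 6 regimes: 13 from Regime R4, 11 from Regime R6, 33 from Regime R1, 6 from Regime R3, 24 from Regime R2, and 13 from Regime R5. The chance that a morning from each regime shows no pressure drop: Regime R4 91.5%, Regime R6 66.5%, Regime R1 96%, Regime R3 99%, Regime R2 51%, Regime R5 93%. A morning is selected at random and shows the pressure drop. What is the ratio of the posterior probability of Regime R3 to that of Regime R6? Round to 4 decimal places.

Taking complements, P(drop | each) = Regime R4 0.085, Regime R6 0.335, Regime R1 0.04, Regime R3 0.01, Regime R2 0.49, Regime R5 0.07.
By Bayes' rule, posterior ∝ prior × likelihood:
  Regime R4: 0.13 × 0.085 = 0.01105
  Regime R6: 0.11 × 0.335 = 0.03685
  Regime R1: 0.33 × 0.04 = 0.0132
  Regime R3: 0.06 × 0.01 = 0.0006
  Regime R2: 0.24 × 0.49 = 0.1176
  Regime R5: 0.13 × 0.07 = 0.0091
Total = 0.1884.
The ratio is 0.0006 / 0.03685 (the normalizer cancels) = 0.0163.

0.0163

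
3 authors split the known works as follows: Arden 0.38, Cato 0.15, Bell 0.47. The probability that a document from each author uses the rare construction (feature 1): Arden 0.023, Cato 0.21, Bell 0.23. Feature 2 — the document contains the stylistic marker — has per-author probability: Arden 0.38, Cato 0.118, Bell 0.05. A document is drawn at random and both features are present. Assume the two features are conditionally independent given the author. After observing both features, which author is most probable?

Compute prior × likelihood for every hypothesis:
  Arden: 0.38 × 0.023 × 0.38 = 0.0033212
  Cato: 0.15 × 0.21 × 0.118 = 0.003717
  Bell: 0.47 × 0.23 × 0.05 = 0.005405
Sum = 0.0124432.
Largest term belongs to Bell, so Bell is most probable.

Bell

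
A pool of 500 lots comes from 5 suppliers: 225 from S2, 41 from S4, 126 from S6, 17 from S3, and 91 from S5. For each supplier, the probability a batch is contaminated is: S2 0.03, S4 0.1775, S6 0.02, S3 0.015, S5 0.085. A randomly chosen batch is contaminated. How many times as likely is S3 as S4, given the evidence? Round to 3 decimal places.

0.035

Unnormalized posteriors (prior × likelihood):
  S2: 0.45 × 0.03 = 0.0135
  S4: 0.082 × 0.1775 = 0.014555
  S6: 0.252 × 0.02 = 0.00504
  S3: 0.034 × 0.015 = 0.00051
  S5: 0.182 × 0.085 = 0.01547
Normalizing constant = 0.049075.
The ratio is 0.00051 / 0.014555 (the normalizer cancels) = 0.035.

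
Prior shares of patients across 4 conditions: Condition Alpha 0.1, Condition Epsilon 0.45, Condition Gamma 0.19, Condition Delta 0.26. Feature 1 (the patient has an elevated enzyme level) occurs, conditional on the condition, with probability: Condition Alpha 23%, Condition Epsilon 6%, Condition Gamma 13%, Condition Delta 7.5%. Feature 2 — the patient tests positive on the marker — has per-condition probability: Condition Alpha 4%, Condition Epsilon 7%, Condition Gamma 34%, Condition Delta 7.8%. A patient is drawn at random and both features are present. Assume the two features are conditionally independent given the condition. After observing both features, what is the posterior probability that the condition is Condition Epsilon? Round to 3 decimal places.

Unnormalized posteriors (prior × likelihood):
  Condition Alpha: 0.1 × 0.23 × 0.04 = 0.00092
  Condition Epsilon: 0.45 × 0.06 × 0.07 = 0.00189
  Condition Gamma: 0.19 × 0.13 × 0.34 = 0.008398
  Condition Delta: 0.26 × 0.075 × 0.078 = 0.001521
Normalizing constant = 0.012729.
P(Condition Epsilon | evidence) = 0.00189 / 0.012729 ≈ 0.148.

0.148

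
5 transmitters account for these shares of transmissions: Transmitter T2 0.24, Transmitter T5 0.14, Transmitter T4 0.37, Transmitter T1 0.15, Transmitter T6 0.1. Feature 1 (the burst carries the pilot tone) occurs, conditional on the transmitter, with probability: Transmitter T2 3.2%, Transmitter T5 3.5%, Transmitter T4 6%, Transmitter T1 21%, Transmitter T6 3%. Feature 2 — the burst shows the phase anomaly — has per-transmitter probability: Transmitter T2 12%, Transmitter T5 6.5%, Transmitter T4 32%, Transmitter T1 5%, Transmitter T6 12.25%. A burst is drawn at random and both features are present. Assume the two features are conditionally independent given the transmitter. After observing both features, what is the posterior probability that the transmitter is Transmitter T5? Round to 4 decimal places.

0.0310

Unnormalized posteriors (prior × likelihood):
  Transmitter T2: 0.24 × 0.032 × 0.12 = 0.0009216
  Transmitter T5: 0.14 × 0.035 × 0.065 = 0.0003185
  Transmitter T4: 0.37 × 0.06 × 0.32 = 0.007104
  Transmitter T1: 0.15 × 0.21 × 0.05 = 0.001575
  Transmitter T6: 0.1 × 0.03 × 0.1225 = 0.0003675
Total = 0.0102866.
P(Transmitter T5 | evidence) = 0.0003185 / 0.0102866 ≈ 0.0310.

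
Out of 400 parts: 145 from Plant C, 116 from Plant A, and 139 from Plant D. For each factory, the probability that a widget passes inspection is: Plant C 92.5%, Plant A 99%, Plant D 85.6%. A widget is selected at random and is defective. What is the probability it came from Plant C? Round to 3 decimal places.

0.339

Taking complements, P(defective | each) = Plant C 0.075, Plant A 0.01, Plant D 0.144.
Prior × likelihood for each hypothesis:
  Plant C: 0.3625 × 0.075 = 0.0271875
  Plant A: 0.29 × 0.01 = 0.0029
  Plant D: 0.3475 × 0.144 = 0.05004
Normalizing constant = 0.0801275.
P(Plant C | evidence) = 0.0271875 / 0.0801275 ≈ 0.339.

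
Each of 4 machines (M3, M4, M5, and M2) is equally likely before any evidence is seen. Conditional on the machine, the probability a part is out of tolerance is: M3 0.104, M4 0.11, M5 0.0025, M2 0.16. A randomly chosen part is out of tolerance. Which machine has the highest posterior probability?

M2

Since the prior is uniform, the posterior is proportional to the likelihood:
  M3: 0.104
  M4: 0.11
  M5: 0.0025
  M2: 0.16
Sum = 0.3765.
Largest term belongs to M2, so M2 is most probable.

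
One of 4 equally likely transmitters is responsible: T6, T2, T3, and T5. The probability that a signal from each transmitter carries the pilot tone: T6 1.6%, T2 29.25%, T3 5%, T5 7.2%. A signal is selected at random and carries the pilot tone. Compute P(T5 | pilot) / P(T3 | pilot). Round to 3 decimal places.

1.440

Since the prior is uniform, the posterior is proportional to the likelihood:
  T6: 0.016
  T2: 0.2925
  T3: 0.05
  T5: 0.072
Sum = 0.4305.
The ratio is 0.072 / 0.05 (the normalizer cancels) = 1.440.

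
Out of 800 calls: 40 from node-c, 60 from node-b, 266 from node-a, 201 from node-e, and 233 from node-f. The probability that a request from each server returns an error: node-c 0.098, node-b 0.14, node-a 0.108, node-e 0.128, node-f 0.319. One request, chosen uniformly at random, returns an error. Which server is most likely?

node-f

By Bayes' rule, posterior ∝ prior × likelihood:
  node-c: 0.05 × 0.098 = 0.0049
  node-b: 0.075 × 0.14 = 0.0105
  node-a: 0.3325 × 0.108 = 0.03591
  node-e: 0.25125 × 0.128 = 0.03216
  node-f: 0.29125 × 0.319 = 0.09290875
Sum = 0.17637875.
Largest term belongs to node-f, so node-f is most probable.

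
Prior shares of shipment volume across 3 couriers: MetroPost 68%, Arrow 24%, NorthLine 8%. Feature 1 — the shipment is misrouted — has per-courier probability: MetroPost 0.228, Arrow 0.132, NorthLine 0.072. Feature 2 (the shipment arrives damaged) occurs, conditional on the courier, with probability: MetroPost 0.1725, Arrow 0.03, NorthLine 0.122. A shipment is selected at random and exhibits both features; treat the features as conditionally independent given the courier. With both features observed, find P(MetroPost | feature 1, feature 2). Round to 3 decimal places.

Prior × likelihood for each hypothesis:
  MetroPost: 0.68 × 0.228 × 0.1725 = 0.0267444
  Arrow: 0.24 × 0.132 × 0.03 = 0.0009504
  NorthLine: 0.08 × 0.072 × 0.122 = 0.00070272
Total = 0.02839752.
P(MetroPost | evidence) = 0.0267444 / 0.02839752 ≈ 0.942.

0.942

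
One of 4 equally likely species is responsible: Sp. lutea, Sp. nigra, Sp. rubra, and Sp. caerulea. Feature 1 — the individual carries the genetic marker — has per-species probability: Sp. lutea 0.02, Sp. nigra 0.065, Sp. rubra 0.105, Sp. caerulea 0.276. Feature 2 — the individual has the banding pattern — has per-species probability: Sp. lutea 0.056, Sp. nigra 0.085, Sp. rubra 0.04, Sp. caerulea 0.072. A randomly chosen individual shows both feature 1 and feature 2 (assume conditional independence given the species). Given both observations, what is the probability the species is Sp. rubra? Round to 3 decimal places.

0.137

Since the prior is uniform, the posterior is proportional to the likelihood:
  Sp. lutea: 0.02 × 0.056 = 0.00112
  Sp. nigra: 0.065 × 0.085 = 0.005525
  Sp. rubra: 0.105 × 0.04 = 0.0042
  Sp. caerulea: 0.276 × 0.072 = 0.019872
Total = 0.030717.
P(Sp. rubra | evidence) = 0.0042 / 0.030717 ≈ 0.137.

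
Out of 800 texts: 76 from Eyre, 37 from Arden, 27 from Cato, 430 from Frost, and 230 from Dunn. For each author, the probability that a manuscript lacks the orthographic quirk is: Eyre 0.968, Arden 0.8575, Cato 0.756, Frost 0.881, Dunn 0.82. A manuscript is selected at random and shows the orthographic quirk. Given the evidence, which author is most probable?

Taking complements, P(quirk | each) = Eyre 0.032, Arden 0.1425, Cato 0.244, Frost 0.119, Dunn 0.18.
Unnormalized posteriors (prior × likelihood):
  Eyre: 0.095 × 0.032 = 0.00304
  Arden: 0.04625 × 0.1425 = 0.006590625
  Cato: 0.03375 × 0.244 = 0.008235
  Frost: 0.5375 × 0.119 = 0.0639625
  Dunn: 0.2875 × 0.18 = 0.05175
Sum = 0.133578125.
Largest term belongs to Frost, so Frost is most probable.

Frost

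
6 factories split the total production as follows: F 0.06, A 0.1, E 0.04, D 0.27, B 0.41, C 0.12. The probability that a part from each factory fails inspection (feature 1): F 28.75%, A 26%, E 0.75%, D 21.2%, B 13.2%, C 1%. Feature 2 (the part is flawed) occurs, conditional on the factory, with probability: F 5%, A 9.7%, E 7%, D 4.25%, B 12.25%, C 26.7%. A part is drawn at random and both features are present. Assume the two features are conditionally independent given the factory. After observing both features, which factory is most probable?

Compute prior × likelihood for every hypothesis:
  F: 0.06 × 0.2875 × 0.05 = 0.0008625
  A: 0.1 × 0.26 × 0.097 = 0.002522
  E: 0.04 × 0.0075 × 0.07 = 0.000021
  D: 0.27 × 0.212 × 0.0425 = 0.0024327
  B: 0.41 × 0.132 × 0.1225 = 0.0066297
  C: 0.12 × 0.01 × 0.267 = 0.0003204
Sum = 0.0127883.
Largest term belongs to B, so B is most probable.

B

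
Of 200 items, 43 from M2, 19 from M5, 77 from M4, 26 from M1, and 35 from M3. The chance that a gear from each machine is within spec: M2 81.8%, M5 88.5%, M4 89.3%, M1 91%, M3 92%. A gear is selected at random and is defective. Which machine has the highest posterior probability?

Taking complements, P(defective | each) = M2 0.182, M5 0.115, M4 0.107, M1 0.09, M3 0.08.
Unnormalized posteriors (prior × likelihood):
  M2: 0.215 × 0.182 = 0.03913
  M5: 0.095 × 0.115 = 0.010925
  M4: 0.385 × 0.107 = 0.041195
  M1: 0.13 × 0.09 = 0.0117
  M3: 0.175 × 0.08 = 0.014
Sum = 0.11695.
Largest term belongs to M4, so M4 is most probable.

M4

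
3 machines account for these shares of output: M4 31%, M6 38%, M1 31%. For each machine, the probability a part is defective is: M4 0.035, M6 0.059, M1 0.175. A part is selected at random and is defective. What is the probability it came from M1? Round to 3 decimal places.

Unnormalized posteriors (prior × likelihood):
  M4: 0.31 × 0.035 = 0.01085
  M6: 0.38 × 0.059 = 0.02242
  M1: 0.31 × 0.175 = 0.05425
Normalizing constant = 0.08752.
P(M1 | evidence) = 0.05425 / 0.08752 ≈ 0.620.

0.620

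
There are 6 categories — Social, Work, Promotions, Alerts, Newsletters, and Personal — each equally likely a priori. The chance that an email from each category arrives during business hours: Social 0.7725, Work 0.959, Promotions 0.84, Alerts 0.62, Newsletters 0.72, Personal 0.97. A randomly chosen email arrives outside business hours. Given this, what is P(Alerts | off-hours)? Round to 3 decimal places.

Taking complements, P(off-hours | each) = Social 0.2275, Work 0.041, Promotions 0.16, Alerts 0.38, Newsletters 0.28, Personal 0.03.
Since the prior is uniform, the posterior is proportional to the likelihood:
  Social: 0.2275
  Work: 0.041
  Promotions: 0.16
  Alerts: 0.38
  Newsletters: 0.28
  Personal: 0.03
Sum = 1.1185.
P(Alerts | evidence) = 0.38 / 1.1185 ≈ 0.340.

0.340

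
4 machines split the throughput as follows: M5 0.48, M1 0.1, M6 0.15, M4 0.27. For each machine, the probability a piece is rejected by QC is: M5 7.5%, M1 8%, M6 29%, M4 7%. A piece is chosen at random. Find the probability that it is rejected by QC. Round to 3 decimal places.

0.106

Compute prior × likelihood for every hypothesis:
  M5: 0.48 × 0.075 = 0.036
  M1: 0.1 × 0.08 = 0.008
  M6: 0.15 × 0.29 = 0.0435
  M4: 0.27 × 0.07 = 0.0189
P(rejected) = 0.036 + 0.008 + 0.0435 + 0.0189 = 0.1064 → 0.106.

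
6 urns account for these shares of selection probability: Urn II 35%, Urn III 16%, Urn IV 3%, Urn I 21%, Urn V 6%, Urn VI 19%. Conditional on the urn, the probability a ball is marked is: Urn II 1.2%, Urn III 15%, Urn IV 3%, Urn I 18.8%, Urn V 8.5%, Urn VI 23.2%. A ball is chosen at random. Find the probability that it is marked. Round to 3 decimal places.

0.118

Compute prior × likelihood for every hypothesis:
  Urn II: 0.35 × 0.012 = 0.0042
  Urn III: 0.16 × 0.15 = 0.024
  Urn IV: 0.03 × 0.03 = 0.0009
  Urn I: 0.21 × 0.188 = 0.03948
  Urn V: 0.06 × 0.085 = 0.0051
  Urn VI: 0.19 × 0.232 = 0.04408
P(marked) = 0.0042 + 0.024 + 0.0009 + 0.03948 + 0.0051 + 0.04408 = 0.11776 → 0.118.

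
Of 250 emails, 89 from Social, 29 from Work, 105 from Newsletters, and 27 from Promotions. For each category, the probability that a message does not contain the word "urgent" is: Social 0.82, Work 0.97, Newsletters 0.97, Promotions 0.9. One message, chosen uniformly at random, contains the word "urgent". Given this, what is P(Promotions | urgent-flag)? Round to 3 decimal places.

Taking complements, P(urgent-flag | each) = Social 0.18, Work 0.03, Newsletters 0.03, Promotions 0.1.
Unnormalized posteriors (prior × likelihood):
  Social: 0.356 × 0.18 = 0.06408
  Work: 0.116 × 0.03 = 0.00348
  Newsletters: 0.42 × 0.03 = 0.0126
  Promotions: 0.108 × 0.1 = 0.0108
Normalizing constant = 0.09096.
P(Promotions | evidence) = 0.0108 / 0.09096 ≈ 0.119.

0.119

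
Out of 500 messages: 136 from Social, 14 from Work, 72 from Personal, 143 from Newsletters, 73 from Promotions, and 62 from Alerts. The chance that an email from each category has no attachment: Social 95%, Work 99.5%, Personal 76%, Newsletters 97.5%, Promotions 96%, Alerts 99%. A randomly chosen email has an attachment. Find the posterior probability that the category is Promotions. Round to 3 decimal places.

Taking complements, P(attachment | each) = Social 0.05, Work 0.005, Personal 0.24, Newsletters 0.025, Promotions 0.04, Alerts 0.01.
By Bayes' rule, posterior ∝ prior × likelihood:
  Social: 0.272 × 0.05 = 0.0136
  Work: 0.028 × 0.005 = 0.00014
  Personal: 0.144 × 0.24 = 0.03456
  Newsletters: 0.286 × 0.025 = 0.00715
  Promotions: 0.146 × 0.04 = 0.00584
  Alerts: 0.124 × 0.01 = 0.00124
Sum = 0.06253.
P(Promotions | evidence) = 0.00584 / 0.06253 ≈ 0.093.

0.093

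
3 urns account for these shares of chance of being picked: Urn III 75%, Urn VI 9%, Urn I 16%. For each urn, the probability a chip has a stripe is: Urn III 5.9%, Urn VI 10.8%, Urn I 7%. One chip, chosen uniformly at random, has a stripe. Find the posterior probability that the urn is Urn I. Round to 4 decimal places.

0.1719

Compute prior × likelihood for every hypothesis:
  Urn III: 0.75 × 0.059 = 0.04425
  Urn VI: 0.09 × 0.108 = 0.00972
  Urn I: 0.16 × 0.07 = 0.0112
Total = 0.06517.
P(Urn I | evidence) = 0.0112 / 0.06517 ≈ 0.1719.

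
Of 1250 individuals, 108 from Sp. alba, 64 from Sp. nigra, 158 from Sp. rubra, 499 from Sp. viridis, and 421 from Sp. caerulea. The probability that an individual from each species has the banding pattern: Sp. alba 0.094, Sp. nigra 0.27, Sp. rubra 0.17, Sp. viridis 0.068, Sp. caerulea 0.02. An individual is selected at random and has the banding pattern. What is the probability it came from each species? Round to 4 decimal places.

Prior × likelihood for each hypothesis:
  Sp. alba: 0.0864 × 0.094 = 0.0081216
  Sp. nigra: 0.0512 × 0.27 = 0.013824
  Sp. rubra: 0.1264 × 0.17 = 0.021488
  Sp. viridis: 0.3992 × 0.068 = 0.0271456
  Sp. caerulea: 0.3368 × 0.02 = 0.006736
Normalizing constant = 0.0773152.
P(Sp. alba | banded) = 0.0081216/0.0773152 ≈ 0.1050
P(Sp. nigra | banded) = 0.013824/0.0773152 ≈ 0.1788
P(Sp. rubra | banded) = 0.021488/0.0773152 ≈ 0.2779
P(Sp. viridis | banded) = 0.0271456/0.0773152 ≈ 0.3511
P(Sp. caerulea | banded) = 0.006736/0.0773152 ≈ 0.0871
(Check: 0.1050+0.1788+0.2779+0.3511+0.0871 = 0.9999.)

Sp. alba 0.1050, Sp. nigra 0.1788, Sp. rubra 0.2779, Sp. viridis 0.3511, Sp. caerulea 0.0871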